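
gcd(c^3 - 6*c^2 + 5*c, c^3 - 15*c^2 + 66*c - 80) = c - 5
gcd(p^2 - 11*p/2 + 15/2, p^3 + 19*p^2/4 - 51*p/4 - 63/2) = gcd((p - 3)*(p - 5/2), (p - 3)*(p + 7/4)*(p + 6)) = p - 3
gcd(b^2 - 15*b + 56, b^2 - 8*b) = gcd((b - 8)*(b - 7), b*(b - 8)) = b - 8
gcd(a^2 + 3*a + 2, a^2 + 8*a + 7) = a + 1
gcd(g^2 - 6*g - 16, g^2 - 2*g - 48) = g - 8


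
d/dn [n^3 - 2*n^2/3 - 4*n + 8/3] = 3*n^2 - 4*n/3 - 4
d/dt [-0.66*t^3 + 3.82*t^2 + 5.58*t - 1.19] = -1.98*t^2 + 7.64*t + 5.58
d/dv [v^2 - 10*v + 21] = 2*v - 10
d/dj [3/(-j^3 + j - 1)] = 3*(3*j^2 - 1)/(j^3 - j + 1)^2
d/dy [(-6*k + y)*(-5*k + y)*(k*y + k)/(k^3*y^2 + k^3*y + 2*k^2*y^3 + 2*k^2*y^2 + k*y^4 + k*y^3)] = (-30*k^3 - 90*k^2*y + 23*k*y^2 - y^3)/(y^2*(k^3 + 3*k^2*y + 3*k*y^2 + y^3))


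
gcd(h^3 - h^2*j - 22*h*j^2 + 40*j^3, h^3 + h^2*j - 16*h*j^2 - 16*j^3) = h - 4*j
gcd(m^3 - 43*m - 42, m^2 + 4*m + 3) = m + 1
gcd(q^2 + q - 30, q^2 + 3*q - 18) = q + 6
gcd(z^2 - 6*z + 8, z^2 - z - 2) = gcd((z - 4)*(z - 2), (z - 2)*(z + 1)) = z - 2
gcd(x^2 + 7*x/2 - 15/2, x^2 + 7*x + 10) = x + 5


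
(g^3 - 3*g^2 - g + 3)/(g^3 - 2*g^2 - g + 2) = (g - 3)/(g - 2)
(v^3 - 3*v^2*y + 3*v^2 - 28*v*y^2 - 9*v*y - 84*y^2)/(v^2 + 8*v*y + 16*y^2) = (v^2 - 7*v*y + 3*v - 21*y)/(v + 4*y)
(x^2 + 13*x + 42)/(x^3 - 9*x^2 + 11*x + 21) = (x^2 + 13*x + 42)/(x^3 - 9*x^2 + 11*x + 21)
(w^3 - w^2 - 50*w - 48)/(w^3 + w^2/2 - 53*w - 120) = 2*(w + 1)/(2*w + 5)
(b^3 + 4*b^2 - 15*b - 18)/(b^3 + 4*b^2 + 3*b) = (b^2 + 3*b - 18)/(b*(b + 3))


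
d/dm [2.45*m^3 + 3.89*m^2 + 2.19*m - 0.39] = 7.35*m^2 + 7.78*m + 2.19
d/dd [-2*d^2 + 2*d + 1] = 2 - 4*d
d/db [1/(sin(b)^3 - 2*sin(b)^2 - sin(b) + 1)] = 16*(-3*sin(b)^2 + 4*sin(b) + 1)*cos(b)/(sin(b) + sin(3*b) - 4*cos(2*b))^2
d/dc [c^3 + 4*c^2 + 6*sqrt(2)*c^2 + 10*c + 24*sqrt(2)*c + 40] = 3*c^2 + 8*c + 12*sqrt(2)*c + 10 + 24*sqrt(2)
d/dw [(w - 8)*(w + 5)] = 2*w - 3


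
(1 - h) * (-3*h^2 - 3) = 3*h^3 - 3*h^2 + 3*h - 3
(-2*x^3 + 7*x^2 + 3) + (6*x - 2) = -2*x^3 + 7*x^2 + 6*x + 1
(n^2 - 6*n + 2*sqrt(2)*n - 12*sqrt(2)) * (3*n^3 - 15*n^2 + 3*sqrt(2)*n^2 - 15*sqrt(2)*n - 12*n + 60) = 3*n^5 - 33*n^4 + 9*sqrt(2)*n^4 - 99*sqrt(2)*n^3 + 90*n^3 + 246*sqrt(2)*n^2 + 264*sqrt(2)*n - 720*sqrt(2)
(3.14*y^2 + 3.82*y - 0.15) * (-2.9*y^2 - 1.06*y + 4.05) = -9.106*y^4 - 14.4064*y^3 + 9.1028*y^2 + 15.63*y - 0.6075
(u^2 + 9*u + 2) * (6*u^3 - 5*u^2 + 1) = 6*u^5 + 49*u^4 - 33*u^3 - 9*u^2 + 9*u + 2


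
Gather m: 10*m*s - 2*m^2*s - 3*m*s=-2*m^2*s + 7*m*s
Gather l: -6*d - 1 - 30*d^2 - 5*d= -30*d^2 - 11*d - 1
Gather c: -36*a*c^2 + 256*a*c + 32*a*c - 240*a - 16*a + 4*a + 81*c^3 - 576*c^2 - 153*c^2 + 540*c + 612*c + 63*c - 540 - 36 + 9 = -252*a + 81*c^3 + c^2*(-36*a - 729) + c*(288*a + 1215) - 567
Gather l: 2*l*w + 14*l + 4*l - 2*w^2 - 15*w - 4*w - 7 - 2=l*(2*w + 18) - 2*w^2 - 19*w - 9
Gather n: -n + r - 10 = -n + r - 10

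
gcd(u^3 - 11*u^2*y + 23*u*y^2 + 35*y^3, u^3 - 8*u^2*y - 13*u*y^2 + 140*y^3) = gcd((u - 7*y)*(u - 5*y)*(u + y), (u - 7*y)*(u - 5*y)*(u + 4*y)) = u^2 - 12*u*y + 35*y^2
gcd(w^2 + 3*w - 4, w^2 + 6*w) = 1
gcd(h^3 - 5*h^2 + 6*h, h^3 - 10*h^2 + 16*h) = h^2 - 2*h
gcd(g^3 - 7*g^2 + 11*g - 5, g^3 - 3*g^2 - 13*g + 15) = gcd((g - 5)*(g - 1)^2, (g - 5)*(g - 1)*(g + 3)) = g^2 - 6*g + 5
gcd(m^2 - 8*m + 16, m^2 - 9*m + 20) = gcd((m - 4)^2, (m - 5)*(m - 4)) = m - 4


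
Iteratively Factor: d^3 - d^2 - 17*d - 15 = (d - 5)*(d^2 + 4*d + 3) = (d - 5)*(d + 3)*(d + 1)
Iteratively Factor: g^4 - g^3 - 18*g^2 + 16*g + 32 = (g + 4)*(g^3 - 5*g^2 + 2*g + 8) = (g + 1)*(g + 4)*(g^2 - 6*g + 8) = (g - 2)*(g + 1)*(g + 4)*(g - 4)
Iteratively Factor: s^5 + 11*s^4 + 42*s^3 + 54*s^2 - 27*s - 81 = (s + 3)*(s^4 + 8*s^3 + 18*s^2 - 27) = (s + 3)^2*(s^3 + 5*s^2 + 3*s - 9) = (s + 3)^3*(s^2 + 2*s - 3) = (s + 3)^4*(s - 1)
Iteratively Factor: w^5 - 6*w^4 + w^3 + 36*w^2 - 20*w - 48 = (w - 4)*(w^4 - 2*w^3 - 7*w^2 + 8*w + 12) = (w - 4)*(w - 2)*(w^3 - 7*w - 6) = (w - 4)*(w - 2)*(w + 1)*(w^2 - w - 6) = (w - 4)*(w - 3)*(w - 2)*(w + 1)*(w + 2)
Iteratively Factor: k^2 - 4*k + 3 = (k - 3)*(k - 1)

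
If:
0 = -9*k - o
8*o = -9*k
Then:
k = 0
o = 0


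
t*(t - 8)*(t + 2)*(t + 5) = t^4 - t^3 - 46*t^2 - 80*t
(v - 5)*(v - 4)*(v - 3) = v^3 - 12*v^2 + 47*v - 60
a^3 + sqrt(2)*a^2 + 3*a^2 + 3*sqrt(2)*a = a*(a + 3)*(a + sqrt(2))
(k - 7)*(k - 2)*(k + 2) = k^3 - 7*k^2 - 4*k + 28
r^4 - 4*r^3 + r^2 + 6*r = r*(r - 3)*(r - 2)*(r + 1)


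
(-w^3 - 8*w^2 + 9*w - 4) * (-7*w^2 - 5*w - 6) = 7*w^5 + 61*w^4 - 17*w^3 + 31*w^2 - 34*w + 24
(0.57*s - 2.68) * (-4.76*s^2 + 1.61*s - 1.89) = -2.7132*s^3 + 13.6745*s^2 - 5.3921*s + 5.0652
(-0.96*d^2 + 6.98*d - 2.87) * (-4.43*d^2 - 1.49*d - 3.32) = 4.2528*d^4 - 29.491*d^3 + 5.5011*d^2 - 18.8973*d + 9.5284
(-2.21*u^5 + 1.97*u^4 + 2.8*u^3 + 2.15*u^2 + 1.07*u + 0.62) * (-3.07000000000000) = 6.7847*u^5 - 6.0479*u^4 - 8.596*u^3 - 6.6005*u^2 - 3.2849*u - 1.9034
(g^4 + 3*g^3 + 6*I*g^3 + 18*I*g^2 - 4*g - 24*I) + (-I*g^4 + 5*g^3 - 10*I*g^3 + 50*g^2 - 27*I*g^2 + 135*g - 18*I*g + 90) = g^4 - I*g^4 + 8*g^3 - 4*I*g^3 + 50*g^2 - 9*I*g^2 + 131*g - 18*I*g + 90 - 24*I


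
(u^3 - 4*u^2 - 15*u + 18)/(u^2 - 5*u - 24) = (u^2 - 7*u + 6)/(u - 8)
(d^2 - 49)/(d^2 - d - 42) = (d + 7)/(d + 6)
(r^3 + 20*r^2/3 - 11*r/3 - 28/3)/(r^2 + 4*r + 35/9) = 3*(3*r^3 + 20*r^2 - 11*r - 28)/(9*r^2 + 36*r + 35)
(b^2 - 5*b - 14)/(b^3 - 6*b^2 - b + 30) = (b - 7)/(b^2 - 8*b + 15)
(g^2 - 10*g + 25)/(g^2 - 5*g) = (g - 5)/g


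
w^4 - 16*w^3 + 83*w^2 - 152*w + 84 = (w - 7)*(w - 6)*(w - 2)*(w - 1)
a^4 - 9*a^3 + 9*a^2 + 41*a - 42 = (a - 7)*(a - 3)*(a - 1)*(a + 2)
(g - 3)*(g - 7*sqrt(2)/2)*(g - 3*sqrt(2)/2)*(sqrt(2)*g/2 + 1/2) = sqrt(2)*g^4/2 - 9*g^3/2 - 3*sqrt(2)*g^3/2 + 11*sqrt(2)*g^2/4 + 27*g^2/2 - 33*sqrt(2)*g/4 + 21*g/4 - 63/4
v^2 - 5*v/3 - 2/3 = (v - 2)*(v + 1/3)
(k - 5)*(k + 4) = k^2 - k - 20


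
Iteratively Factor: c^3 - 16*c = (c - 4)*(c^2 + 4*c) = (c - 4)*(c + 4)*(c)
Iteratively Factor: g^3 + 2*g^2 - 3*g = (g)*(g^2 + 2*g - 3) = g*(g + 3)*(g - 1)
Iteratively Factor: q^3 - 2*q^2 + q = (q)*(q^2 - 2*q + 1) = q*(q - 1)*(q - 1)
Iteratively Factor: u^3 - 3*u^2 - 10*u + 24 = (u + 3)*(u^2 - 6*u + 8) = (u - 4)*(u + 3)*(u - 2)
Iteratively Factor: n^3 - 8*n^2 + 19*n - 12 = (n - 3)*(n^2 - 5*n + 4) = (n - 3)*(n - 1)*(n - 4)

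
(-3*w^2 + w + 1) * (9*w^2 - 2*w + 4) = -27*w^4 + 15*w^3 - 5*w^2 + 2*w + 4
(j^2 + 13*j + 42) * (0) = 0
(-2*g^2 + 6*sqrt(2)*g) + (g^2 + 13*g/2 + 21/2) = -g^2 + 13*g/2 + 6*sqrt(2)*g + 21/2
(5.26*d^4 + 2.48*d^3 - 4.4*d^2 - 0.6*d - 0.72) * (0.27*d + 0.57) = 1.4202*d^5 + 3.6678*d^4 + 0.2256*d^3 - 2.67*d^2 - 0.5364*d - 0.4104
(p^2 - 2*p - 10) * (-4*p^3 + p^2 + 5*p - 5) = -4*p^5 + 9*p^4 + 43*p^3 - 25*p^2 - 40*p + 50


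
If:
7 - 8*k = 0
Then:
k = 7/8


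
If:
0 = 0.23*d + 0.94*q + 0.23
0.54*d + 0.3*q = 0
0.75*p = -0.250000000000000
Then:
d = 0.16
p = -0.33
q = -0.28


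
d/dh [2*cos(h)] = -2*sin(h)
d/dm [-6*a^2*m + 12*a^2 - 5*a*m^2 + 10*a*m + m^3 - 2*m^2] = -6*a^2 - 10*a*m + 10*a + 3*m^2 - 4*m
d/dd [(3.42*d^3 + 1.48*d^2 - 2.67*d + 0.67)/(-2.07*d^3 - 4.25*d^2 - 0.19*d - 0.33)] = (-3.5527136788005e-15*d^5 - 11.4714*d^4 - 12.3534*d^3 - 10.8538*d^2 + 4.7182*d + 1.0084)/(4.2849*d^6 + 17.595*d^5 + 18.8491*d^4 + 2.9812*d^3 + 2.8411*d^2 + 0.1254*d + 0.1089)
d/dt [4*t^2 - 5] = 8*t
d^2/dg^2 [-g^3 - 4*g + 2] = -6*g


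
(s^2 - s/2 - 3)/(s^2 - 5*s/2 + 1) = (2*s + 3)/(2*s - 1)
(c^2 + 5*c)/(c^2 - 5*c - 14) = c*(c + 5)/(c^2 - 5*c - 14)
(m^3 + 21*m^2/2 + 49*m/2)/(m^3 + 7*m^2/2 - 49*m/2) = (2*m + 7)/(2*m - 7)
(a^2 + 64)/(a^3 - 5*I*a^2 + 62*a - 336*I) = (a - 8*I)/(a^2 - 13*I*a - 42)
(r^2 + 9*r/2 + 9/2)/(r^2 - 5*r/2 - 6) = (r + 3)/(r - 4)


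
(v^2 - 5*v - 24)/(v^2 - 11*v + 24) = (v + 3)/(v - 3)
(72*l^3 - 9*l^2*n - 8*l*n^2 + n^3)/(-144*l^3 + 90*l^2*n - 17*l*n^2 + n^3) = (-3*l - n)/(6*l - n)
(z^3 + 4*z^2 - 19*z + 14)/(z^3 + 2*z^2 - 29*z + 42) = (z - 1)/(z - 3)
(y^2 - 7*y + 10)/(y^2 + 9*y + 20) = (y^2 - 7*y + 10)/(y^2 + 9*y + 20)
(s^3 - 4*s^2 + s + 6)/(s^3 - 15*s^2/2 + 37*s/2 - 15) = 2*(s + 1)/(2*s - 5)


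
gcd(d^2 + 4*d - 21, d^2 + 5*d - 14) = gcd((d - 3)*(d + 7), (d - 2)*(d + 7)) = d + 7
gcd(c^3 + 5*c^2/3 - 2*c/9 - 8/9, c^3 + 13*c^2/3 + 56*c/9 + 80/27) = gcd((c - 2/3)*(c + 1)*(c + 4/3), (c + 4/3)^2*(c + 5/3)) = c + 4/3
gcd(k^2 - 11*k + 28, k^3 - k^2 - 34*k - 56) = k - 7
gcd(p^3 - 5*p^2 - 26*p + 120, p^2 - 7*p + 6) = p - 6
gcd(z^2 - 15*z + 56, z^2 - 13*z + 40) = z - 8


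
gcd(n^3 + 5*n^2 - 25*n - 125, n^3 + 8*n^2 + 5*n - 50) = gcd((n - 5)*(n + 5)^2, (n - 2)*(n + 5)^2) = n^2 + 10*n + 25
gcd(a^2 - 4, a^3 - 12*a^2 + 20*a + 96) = a + 2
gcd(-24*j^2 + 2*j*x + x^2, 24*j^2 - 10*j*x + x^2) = -4*j + x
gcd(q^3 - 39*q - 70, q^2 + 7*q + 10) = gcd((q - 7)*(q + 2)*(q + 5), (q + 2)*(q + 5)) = q^2 + 7*q + 10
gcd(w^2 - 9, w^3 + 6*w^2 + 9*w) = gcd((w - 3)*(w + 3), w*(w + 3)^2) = w + 3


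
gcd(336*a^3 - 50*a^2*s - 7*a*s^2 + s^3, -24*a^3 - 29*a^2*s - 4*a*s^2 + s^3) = -8*a + s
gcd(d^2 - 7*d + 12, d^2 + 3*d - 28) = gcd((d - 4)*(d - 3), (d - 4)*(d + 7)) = d - 4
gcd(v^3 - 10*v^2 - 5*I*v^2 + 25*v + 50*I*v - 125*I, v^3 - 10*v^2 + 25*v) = v^2 - 10*v + 25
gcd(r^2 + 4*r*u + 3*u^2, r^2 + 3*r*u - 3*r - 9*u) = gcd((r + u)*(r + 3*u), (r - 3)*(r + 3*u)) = r + 3*u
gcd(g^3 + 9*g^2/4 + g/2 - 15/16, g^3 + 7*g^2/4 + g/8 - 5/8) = g^2 + 3*g/4 - 5/8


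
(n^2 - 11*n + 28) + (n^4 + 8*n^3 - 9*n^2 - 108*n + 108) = n^4 + 8*n^3 - 8*n^2 - 119*n + 136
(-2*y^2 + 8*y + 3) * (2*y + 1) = -4*y^3 + 14*y^2 + 14*y + 3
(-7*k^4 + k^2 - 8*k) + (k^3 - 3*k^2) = -7*k^4 + k^3 - 2*k^2 - 8*k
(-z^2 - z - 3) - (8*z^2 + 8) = -9*z^2 - z - 11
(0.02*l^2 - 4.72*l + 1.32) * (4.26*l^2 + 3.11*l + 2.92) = 0.0852*l^4 - 20.045*l^3 - 8.9976*l^2 - 9.6772*l + 3.8544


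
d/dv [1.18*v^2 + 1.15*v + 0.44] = 2.36*v + 1.15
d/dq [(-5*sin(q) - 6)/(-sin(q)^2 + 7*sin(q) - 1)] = (-5*sin(q)^2 - 12*sin(q) + 47)*cos(q)/(sin(q)^2 - 7*sin(q) + 1)^2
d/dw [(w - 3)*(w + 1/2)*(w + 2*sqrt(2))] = 3*w^2 - 5*w + 4*sqrt(2)*w - 5*sqrt(2) - 3/2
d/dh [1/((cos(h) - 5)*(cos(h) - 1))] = 2*(cos(h) - 3)*sin(h)/((cos(h) - 5)^2*(cos(h) - 1)^2)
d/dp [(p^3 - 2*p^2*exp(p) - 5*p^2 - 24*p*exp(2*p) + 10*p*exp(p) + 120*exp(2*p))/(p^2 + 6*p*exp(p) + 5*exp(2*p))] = (-8*p^4*exp(p) + p^4 - 58*p^3*exp(2*p) + 52*p^3*exp(p) - 134*p^2*exp(3*p) + 317*p^2*exp(2*p) - 40*p^2*exp(p) + 650*p*exp(3*p) - 290*p*exp(2*p) - 120*exp(4*p) - 670*exp(3*p))/(p^4 + 12*p^3*exp(p) + 46*p^2*exp(2*p) + 60*p*exp(3*p) + 25*exp(4*p))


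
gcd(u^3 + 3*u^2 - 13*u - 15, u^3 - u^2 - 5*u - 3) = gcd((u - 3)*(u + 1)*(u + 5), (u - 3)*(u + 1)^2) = u^2 - 2*u - 3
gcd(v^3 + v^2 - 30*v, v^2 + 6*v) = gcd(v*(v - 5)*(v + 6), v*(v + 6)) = v^2 + 6*v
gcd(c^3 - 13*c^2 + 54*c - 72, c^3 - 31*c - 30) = c - 6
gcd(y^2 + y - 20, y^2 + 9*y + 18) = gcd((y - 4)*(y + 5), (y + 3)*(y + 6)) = 1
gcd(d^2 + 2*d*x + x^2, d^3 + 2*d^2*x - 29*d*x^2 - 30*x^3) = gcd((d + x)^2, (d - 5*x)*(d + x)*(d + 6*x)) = d + x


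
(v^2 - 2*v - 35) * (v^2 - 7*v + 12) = v^4 - 9*v^3 - 9*v^2 + 221*v - 420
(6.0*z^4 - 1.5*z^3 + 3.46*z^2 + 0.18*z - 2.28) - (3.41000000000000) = 6.0*z^4 - 1.5*z^3 + 3.46*z^2 + 0.18*z - 5.69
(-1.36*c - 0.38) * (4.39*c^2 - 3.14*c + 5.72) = -5.9704*c^3 + 2.6022*c^2 - 6.586*c - 2.1736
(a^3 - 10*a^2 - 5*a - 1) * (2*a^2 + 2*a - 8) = 2*a^5 - 18*a^4 - 38*a^3 + 68*a^2 + 38*a + 8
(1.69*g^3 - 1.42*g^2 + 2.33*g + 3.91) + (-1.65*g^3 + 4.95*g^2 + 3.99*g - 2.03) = 0.04*g^3 + 3.53*g^2 + 6.32*g + 1.88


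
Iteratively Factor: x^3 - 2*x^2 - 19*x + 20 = (x + 4)*(x^2 - 6*x + 5) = (x - 5)*(x + 4)*(x - 1)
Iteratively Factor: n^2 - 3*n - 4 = (n + 1)*(n - 4)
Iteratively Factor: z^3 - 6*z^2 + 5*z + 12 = (z + 1)*(z^2 - 7*z + 12) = (z - 4)*(z + 1)*(z - 3)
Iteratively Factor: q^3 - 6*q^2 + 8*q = (q)*(q^2 - 6*q + 8) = q*(q - 2)*(q - 4)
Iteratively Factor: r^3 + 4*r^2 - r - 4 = (r - 1)*(r^2 + 5*r + 4) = (r - 1)*(r + 1)*(r + 4)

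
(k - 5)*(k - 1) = k^2 - 6*k + 5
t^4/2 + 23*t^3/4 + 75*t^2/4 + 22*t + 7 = (t/2 + 1)*(t + 1/2)*(t + 2)*(t + 7)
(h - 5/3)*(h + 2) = h^2 + h/3 - 10/3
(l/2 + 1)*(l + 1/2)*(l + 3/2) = l^3/2 + 2*l^2 + 19*l/8 + 3/4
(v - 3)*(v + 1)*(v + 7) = v^3 + 5*v^2 - 17*v - 21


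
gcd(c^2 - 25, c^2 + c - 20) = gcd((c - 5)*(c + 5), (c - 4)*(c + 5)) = c + 5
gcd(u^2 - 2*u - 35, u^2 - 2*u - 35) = u^2 - 2*u - 35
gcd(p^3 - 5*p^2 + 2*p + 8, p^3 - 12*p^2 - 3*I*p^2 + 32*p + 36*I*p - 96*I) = p - 4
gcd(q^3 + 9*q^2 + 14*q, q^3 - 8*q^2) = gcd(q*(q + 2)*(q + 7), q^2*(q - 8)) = q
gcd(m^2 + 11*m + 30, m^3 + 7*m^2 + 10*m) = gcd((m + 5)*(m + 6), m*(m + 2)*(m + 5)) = m + 5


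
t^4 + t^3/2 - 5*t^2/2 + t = t*(t - 1)*(t - 1/2)*(t + 2)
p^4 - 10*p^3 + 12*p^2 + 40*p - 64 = (p - 8)*(p - 2)^2*(p + 2)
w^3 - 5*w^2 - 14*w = w*(w - 7)*(w + 2)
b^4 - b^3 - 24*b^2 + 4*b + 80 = (b - 5)*(b - 2)*(b + 2)*(b + 4)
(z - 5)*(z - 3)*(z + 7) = z^3 - z^2 - 41*z + 105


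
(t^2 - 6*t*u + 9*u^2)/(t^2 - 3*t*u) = (t - 3*u)/t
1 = 1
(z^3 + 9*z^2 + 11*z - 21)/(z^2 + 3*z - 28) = (z^2 + 2*z - 3)/(z - 4)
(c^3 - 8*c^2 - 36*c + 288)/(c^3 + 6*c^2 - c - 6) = (c^2 - 14*c + 48)/(c^2 - 1)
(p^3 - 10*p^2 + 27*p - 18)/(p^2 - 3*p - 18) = (p^2 - 4*p + 3)/(p + 3)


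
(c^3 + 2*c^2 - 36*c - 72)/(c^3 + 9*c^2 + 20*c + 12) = (c - 6)/(c + 1)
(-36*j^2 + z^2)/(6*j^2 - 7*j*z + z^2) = (6*j + z)/(-j + z)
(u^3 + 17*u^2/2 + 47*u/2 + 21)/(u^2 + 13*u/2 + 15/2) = (2*u^3 + 17*u^2 + 47*u + 42)/(2*u^2 + 13*u + 15)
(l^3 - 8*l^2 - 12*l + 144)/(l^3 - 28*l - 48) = (l - 6)/(l + 2)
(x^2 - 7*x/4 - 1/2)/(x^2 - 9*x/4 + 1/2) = (4*x + 1)/(4*x - 1)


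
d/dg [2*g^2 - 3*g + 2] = 4*g - 3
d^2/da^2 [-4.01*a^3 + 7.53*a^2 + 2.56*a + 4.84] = 15.06 - 24.06*a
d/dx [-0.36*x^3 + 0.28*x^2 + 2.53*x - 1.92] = -1.08*x^2 + 0.56*x + 2.53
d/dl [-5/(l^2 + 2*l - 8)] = 10*(l + 1)/(l^2 + 2*l - 8)^2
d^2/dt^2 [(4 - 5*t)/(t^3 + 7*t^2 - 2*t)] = 2*(-15*t^5 - 81*t^4 - 31*t^3 + 564*t^2 - 168*t + 16)/(t^3*(t^6 + 21*t^5 + 141*t^4 + 259*t^3 - 282*t^2 + 84*t - 8))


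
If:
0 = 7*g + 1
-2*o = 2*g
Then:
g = -1/7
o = 1/7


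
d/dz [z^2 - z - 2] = 2*z - 1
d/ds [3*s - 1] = 3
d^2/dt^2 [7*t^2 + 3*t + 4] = 14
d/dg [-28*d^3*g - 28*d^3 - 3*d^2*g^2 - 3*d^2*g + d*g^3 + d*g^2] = d*(-28*d^2 - 6*d*g - 3*d + 3*g^2 + 2*g)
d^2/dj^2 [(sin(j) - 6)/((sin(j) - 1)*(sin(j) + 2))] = (-sin(j)^4 + 24*sin(j)^3 + 32*sin(j)^2 + 48*sin(j) + 32)/((sin(j) - 1)^2*(sin(j) + 2)^3)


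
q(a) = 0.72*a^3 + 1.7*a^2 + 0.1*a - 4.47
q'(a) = 2.16*a^2 + 3.4*a + 0.1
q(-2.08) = -3.80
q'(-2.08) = 2.37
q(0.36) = -4.18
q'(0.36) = 1.60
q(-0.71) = -3.94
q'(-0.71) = -1.23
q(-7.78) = -241.41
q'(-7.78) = 104.39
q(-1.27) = -3.33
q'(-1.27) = -0.73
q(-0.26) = -4.39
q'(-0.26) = -0.64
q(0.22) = -4.36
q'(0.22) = 0.95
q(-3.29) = -12.04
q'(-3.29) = 12.29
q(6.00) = 212.85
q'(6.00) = 98.26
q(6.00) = 212.85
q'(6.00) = 98.26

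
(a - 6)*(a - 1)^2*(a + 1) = a^4 - 7*a^3 + 5*a^2 + 7*a - 6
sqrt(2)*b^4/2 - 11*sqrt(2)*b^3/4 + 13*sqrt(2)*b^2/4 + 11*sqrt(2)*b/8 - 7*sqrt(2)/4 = (b - 7/2)*(b - 2)*(b - sqrt(2)/2)*(sqrt(2)*b/2 + 1/2)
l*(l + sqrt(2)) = l^2 + sqrt(2)*l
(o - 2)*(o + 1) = o^2 - o - 2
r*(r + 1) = r^2 + r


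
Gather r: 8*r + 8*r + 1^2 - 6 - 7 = 16*r - 12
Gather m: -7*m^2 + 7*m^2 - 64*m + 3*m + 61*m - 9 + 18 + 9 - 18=0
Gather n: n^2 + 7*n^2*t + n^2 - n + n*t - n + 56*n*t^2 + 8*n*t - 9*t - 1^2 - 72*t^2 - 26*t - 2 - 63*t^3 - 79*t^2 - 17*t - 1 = n^2*(7*t + 2) + n*(56*t^2 + 9*t - 2) - 63*t^3 - 151*t^2 - 52*t - 4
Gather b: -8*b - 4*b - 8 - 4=-12*b - 12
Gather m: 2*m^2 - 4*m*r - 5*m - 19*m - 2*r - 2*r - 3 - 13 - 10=2*m^2 + m*(-4*r - 24) - 4*r - 26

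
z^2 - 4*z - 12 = (z - 6)*(z + 2)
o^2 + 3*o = o*(o + 3)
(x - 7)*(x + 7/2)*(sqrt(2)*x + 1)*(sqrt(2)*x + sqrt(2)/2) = 2*x^4 - 6*x^3 + sqrt(2)*x^3 - 105*x^2/2 - 3*sqrt(2)*x^2 - 105*sqrt(2)*x/4 - 49*x/2 - 49*sqrt(2)/4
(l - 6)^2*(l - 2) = l^3 - 14*l^2 + 60*l - 72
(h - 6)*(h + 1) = h^2 - 5*h - 6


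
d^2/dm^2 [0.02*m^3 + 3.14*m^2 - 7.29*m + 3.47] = 0.12*m + 6.28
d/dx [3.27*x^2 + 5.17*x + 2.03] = 6.54*x + 5.17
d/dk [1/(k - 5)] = -1/(k - 5)^2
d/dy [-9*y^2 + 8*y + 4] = 8 - 18*y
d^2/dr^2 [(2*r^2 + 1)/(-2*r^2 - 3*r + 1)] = 2*(12*r^3 - 24*r^2 - 18*r - 13)/(8*r^6 + 36*r^5 + 42*r^4 - 9*r^3 - 21*r^2 + 9*r - 1)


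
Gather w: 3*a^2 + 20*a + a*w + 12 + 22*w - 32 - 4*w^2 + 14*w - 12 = 3*a^2 + 20*a - 4*w^2 + w*(a + 36) - 32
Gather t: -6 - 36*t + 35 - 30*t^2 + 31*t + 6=-30*t^2 - 5*t + 35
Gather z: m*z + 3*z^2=m*z + 3*z^2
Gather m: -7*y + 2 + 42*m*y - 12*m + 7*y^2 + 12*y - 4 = m*(42*y - 12) + 7*y^2 + 5*y - 2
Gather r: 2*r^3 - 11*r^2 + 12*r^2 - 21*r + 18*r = 2*r^3 + r^2 - 3*r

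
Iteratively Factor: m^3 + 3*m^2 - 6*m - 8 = (m - 2)*(m^2 + 5*m + 4) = (m - 2)*(m + 1)*(m + 4)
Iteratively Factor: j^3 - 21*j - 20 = (j + 1)*(j^2 - j - 20) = (j - 5)*(j + 1)*(j + 4)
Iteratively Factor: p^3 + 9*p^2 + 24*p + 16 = (p + 1)*(p^2 + 8*p + 16) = (p + 1)*(p + 4)*(p + 4)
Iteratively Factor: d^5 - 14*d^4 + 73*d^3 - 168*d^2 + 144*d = (d)*(d^4 - 14*d^3 + 73*d^2 - 168*d + 144) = d*(d - 4)*(d^3 - 10*d^2 + 33*d - 36) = d*(d - 4)^2*(d^2 - 6*d + 9) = d*(d - 4)^2*(d - 3)*(d - 3)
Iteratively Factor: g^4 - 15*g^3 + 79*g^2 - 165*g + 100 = (g - 5)*(g^3 - 10*g^2 + 29*g - 20) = (g - 5)*(g - 4)*(g^2 - 6*g + 5) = (g - 5)*(g - 4)*(g - 1)*(g - 5)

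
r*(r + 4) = r^2 + 4*r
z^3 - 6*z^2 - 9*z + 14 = (z - 7)*(z - 1)*(z + 2)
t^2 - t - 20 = (t - 5)*(t + 4)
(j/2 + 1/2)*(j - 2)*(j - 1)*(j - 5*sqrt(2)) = j^4/2 - 5*sqrt(2)*j^3/2 - j^3 - j^2/2 + 5*sqrt(2)*j^2 + j + 5*sqrt(2)*j/2 - 5*sqrt(2)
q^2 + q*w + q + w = (q + 1)*(q + w)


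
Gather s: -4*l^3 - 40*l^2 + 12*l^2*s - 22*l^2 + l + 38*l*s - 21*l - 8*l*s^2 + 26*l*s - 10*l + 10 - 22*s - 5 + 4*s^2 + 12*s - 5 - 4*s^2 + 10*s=-4*l^3 - 62*l^2 - 8*l*s^2 - 30*l + s*(12*l^2 + 64*l)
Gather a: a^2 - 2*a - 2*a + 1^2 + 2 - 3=a^2 - 4*a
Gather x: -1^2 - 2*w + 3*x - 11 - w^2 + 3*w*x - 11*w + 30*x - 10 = -w^2 - 13*w + x*(3*w + 33) - 22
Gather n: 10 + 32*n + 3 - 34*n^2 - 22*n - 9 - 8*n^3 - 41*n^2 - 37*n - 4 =-8*n^3 - 75*n^2 - 27*n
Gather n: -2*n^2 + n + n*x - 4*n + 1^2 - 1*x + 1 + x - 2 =-2*n^2 + n*(x - 3)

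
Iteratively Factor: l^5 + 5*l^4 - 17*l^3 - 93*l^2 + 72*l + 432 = (l + 4)*(l^4 + l^3 - 21*l^2 - 9*l + 108) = (l - 3)*(l + 4)*(l^3 + 4*l^2 - 9*l - 36) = (l - 3)*(l + 4)^2*(l^2 - 9) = (l - 3)^2*(l + 4)^2*(l + 3)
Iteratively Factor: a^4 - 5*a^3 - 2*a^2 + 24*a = (a - 4)*(a^3 - a^2 - 6*a) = (a - 4)*(a - 3)*(a^2 + 2*a) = (a - 4)*(a - 3)*(a + 2)*(a)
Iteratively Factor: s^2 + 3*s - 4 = (s - 1)*(s + 4)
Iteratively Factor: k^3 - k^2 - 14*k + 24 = (k + 4)*(k^2 - 5*k + 6) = (k - 2)*(k + 4)*(k - 3)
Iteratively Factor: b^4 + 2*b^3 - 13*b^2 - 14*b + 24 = (b - 3)*(b^3 + 5*b^2 + 2*b - 8) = (b - 3)*(b + 4)*(b^2 + b - 2) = (b - 3)*(b - 1)*(b + 4)*(b + 2)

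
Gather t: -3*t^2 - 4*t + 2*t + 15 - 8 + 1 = -3*t^2 - 2*t + 8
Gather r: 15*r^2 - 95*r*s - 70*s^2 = 15*r^2 - 95*r*s - 70*s^2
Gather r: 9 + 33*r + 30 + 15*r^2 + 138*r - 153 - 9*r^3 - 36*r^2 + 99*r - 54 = -9*r^3 - 21*r^2 + 270*r - 168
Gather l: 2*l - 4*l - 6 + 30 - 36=-2*l - 12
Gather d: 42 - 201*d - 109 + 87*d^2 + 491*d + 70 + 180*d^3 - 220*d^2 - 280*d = 180*d^3 - 133*d^2 + 10*d + 3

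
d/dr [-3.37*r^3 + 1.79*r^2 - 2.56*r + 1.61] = -10.11*r^2 + 3.58*r - 2.56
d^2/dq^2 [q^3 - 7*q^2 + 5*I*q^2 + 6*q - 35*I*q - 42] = 6*q - 14 + 10*I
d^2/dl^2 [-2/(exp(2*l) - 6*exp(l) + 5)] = 4*(-4*(exp(l) - 3)^2*exp(l) + (2*exp(l) - 3)*(exp(2*l) - 6*exp(l) + 5))*exp(l)/(exp(2*l) - 6*exp(l) + 5)^3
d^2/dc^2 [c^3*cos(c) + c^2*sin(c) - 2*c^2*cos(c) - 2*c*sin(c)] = -c^3*cos(c) - 7*c^2*sin(c) + 2*c^2*cos(c) + 10*sqrt(2)*c*sin(c + pi/4) + 2*sin(c) - 8*cos(c)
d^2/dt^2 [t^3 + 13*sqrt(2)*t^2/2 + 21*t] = 6*t + 13*sqrt(2)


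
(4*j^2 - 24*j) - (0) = 4*j^2 - 24*j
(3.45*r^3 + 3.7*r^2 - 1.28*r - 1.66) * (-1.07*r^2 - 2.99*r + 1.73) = -3.6915*r^5 - 14.2745*r^4 - 3.7249*r^3 + 12.0044*r^2 + 2.749*r - 2.8718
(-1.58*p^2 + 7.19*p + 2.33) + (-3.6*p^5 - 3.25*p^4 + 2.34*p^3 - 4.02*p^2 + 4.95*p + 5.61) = -3.6*p^5 - 3.25*p^4 + 2.34*p^3 - 5.6*p^2 + 12.14*p + 7.94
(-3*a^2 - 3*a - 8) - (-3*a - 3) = -3*a^2 - 5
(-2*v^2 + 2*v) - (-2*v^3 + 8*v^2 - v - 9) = 2*v^3 - 10*v^2 + 3*v + 9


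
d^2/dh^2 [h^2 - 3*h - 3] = 2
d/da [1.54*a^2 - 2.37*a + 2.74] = 3.08*a - 2.37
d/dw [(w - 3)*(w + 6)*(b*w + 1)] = 3*b*w^2 + 6*b*w - 18*b + 2*w + 3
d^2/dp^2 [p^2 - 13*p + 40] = 2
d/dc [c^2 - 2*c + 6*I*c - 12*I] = 2*c - 2 + 6*I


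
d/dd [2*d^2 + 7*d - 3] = 4*d + 7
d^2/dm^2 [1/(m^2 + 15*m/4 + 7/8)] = 64*(-16*m^2 - 60*m + (8*m + 15)^2 - 14)/(8*m^2 + 30*m + 7)^3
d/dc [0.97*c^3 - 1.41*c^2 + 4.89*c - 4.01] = 2.91*c^2 - 2.82*c + 4.89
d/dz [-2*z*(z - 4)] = 8 - 4*z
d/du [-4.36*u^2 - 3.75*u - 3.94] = -8.72*u - 3.75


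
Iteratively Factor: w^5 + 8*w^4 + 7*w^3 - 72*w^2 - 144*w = (w + 4)*(w^4 + 4*w^3 - 9*w^2 - 36*w) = (w + 3)*(w + 4)*(w^3 + w^2 - 12*w) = (w - 3)*(w + 3)*(w + 4)*(w^2 + 4*w) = (w - 3)*(w + 3)*(w + 4)^2*(w)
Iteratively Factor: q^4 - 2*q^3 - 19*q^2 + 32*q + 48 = (q - 3)*(q^3 + q^2 - 16*q - 16) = (q - 3)*(q + 4)*(q^2 - 3*q - 4) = (q - 4)*(q - 3)*(q + 4)*(q + 1)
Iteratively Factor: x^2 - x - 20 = (x + 4)*(x - 5)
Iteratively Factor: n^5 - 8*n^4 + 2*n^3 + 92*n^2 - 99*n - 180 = (n - 3)*(n^4 - 5*n^3 - 13*n^2 + 53*n + 60) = (n - 5)*(n - 3)*(n^3 - 13*n - 12) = (n - 5)*(n - 4)*(n - 3)*(n^2 + 4*n + 3) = (n - 5)*(n - 4)*(n - 3)*(n + 1)*(n + 3)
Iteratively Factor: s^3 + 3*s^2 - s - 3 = (s + 1)*(s^2 + 2*s - 3) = (s + 1)*(s + 3)*(s - 1)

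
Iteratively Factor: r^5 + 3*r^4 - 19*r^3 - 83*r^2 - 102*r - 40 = (r - 5)*(r^4 + 8*r^3 + 21*r^2 + 22*r + 8) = (r - 5)*(r + 1)*(r^3 + 7*r^2 + 14*r + 8) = (r - 5)*(r + 1)^2*(r^2 + 6*r + 8) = (r - 5)*(r + 1)^2*(r + 2)*(r + 4)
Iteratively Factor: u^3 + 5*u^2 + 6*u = (u + 2)*(u^2 + 3*u) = (u + 2)*(u + 3)*(u)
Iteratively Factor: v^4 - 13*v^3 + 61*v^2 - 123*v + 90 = (v - 3)*(v^3 - 10*v^2 + 31*v - 30) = (v - 3)^2*(v^2 - 7*v + 10) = (v - 5)*(v - 3)^2*(v - 2)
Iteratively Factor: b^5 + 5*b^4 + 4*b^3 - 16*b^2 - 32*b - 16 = (b + 2)*(b^4 + 3*b^3 - 2*b^2 - 12*b - 8) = (b + 2)^2*(b^3 + b^2 - 4*b - 4) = (b + 1)*(b + 2)^2*(b^2 - 4) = (b + 1)*(b + 2)^3*(b - 2)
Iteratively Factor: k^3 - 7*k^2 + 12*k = (k - 4)*(k^2 - 3*k) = k*(k - 4)*(k - 3)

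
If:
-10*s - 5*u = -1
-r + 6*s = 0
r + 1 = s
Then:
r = -6/5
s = -1/5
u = 3/5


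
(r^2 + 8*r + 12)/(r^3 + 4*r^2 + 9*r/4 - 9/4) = 4*(r^2 + 8*r + 12)/(4*r^3 + 16*r^2 + 9*r - 9)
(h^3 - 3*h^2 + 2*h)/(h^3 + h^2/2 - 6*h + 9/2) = 2*h*(h - 2)/(2*h^2 + 3*h - 9)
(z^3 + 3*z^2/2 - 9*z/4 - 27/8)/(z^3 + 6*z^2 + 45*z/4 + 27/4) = (z - 3/2)/(z + 3)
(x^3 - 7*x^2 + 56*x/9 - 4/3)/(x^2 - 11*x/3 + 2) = (x^2 - 19*x/3 + 2)/(x - 3)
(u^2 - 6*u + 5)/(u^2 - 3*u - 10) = (u - 1)/(u + 2)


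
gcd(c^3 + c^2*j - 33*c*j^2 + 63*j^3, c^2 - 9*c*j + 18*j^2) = c - 3*j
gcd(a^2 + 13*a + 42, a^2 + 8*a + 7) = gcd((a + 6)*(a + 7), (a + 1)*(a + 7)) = a + 7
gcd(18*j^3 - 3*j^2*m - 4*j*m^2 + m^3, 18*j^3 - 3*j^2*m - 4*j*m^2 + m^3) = 18*j^3 - 3*j^2*m - 4*j*m^2 + m^3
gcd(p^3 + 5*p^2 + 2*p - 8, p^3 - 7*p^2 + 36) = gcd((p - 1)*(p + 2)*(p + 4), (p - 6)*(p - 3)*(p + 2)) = p + 2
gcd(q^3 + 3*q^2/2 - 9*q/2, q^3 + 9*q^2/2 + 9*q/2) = q^2 + 3*q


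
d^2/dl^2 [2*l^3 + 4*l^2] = 12*l + 8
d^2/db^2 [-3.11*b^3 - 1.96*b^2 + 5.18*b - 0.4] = -18.66*b - 3.92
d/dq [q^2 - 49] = 2*q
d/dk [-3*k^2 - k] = -6*k - 1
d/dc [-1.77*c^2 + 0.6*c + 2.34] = 0.6 - 3.54*c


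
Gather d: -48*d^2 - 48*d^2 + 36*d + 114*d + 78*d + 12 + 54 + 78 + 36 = -96*d^2 + 228*d + 180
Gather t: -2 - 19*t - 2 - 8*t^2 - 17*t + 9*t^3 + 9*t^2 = 9*t^3 + t^2 - 36*t - 4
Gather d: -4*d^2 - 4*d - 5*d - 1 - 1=-4*d^2 - 9*d - 2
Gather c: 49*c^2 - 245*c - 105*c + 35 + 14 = 49*c^2 - 350*c + 49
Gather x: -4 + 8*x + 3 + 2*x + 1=10*x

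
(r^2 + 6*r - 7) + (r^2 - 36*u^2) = 2*r^2 + 6*r - 36*u^2 - 7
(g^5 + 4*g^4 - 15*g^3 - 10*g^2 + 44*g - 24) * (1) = g^5 + 4*g^4 - 15*g^3 - 10*g^2 + 44*g - 24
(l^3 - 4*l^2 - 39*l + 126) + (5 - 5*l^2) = l^3 - 9*l^2 - 39*l + 131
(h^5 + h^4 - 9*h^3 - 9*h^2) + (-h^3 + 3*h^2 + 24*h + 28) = h^5 + h^4 - 10*h^3 - 6*h^2 + 24*h + 28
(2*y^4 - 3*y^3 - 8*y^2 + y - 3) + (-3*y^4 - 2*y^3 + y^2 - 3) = -y^4 - 5*y^3 - 7*y^2 + y - 6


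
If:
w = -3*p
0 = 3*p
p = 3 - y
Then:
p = 0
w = 0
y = 3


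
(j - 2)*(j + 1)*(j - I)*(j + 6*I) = j^4 - j^3 + 5*I*j^3 + 4*j^2 - 5*I*j^2 - 6*j - 10*I*j - 12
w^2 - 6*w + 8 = (w - 4)*(w - 2)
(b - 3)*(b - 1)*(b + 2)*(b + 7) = b^4 + 5*b^3 - 19*b^2 - 29*b + 42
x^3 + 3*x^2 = x^2*(x + 3)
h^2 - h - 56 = (h - 8)*(h + 7)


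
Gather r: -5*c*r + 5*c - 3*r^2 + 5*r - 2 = 5*c - 3*r^2 + r*(5 - 5*c) - 2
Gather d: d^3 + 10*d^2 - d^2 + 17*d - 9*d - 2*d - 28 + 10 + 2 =d^3 + 9*d^2 + 6*d - 16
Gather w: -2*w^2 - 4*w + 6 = -2*w^2 - 4*w + 6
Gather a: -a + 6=6 - a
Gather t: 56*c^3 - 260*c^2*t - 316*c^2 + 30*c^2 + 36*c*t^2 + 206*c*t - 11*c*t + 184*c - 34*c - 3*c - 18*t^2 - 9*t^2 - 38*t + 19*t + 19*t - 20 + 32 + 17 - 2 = 56*c^3 - 286*c^2 + 147*c + t^2*(36*c - 27) + t*(-260*c^2 + 195*c) + 27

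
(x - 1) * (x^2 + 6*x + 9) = x^3 + 5*x^2 + 3*x - 9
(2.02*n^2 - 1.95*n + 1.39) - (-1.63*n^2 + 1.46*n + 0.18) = 3.65*n^2 - 3.41*n + 1.21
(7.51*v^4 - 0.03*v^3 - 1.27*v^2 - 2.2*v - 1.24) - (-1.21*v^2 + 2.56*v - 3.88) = 7.51*v^4 - 0.03*v^3 - 0.0600000000000001*v^2 - 4.76*v + 2.64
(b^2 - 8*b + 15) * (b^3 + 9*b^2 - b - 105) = b^5 + b^4 - 58*b^3 + 38*b^2 + 825*b - 1575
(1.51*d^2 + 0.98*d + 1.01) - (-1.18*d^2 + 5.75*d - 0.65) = 2.69*d^2 - 4.77*d + 1.66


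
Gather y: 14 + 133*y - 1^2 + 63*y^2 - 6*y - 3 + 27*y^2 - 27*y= 90*y^2 + 100*y + 10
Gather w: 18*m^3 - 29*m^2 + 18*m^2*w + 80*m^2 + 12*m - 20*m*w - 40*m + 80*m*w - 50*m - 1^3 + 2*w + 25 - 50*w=18*m^3 + 51*m^2 - 78*m + w*(18*m^2 + 60*m - 48) + 24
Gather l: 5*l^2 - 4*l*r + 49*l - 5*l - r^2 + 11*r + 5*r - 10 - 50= 5*l^2 + l*(44 - 4*r) - r^2 + 16*r - 60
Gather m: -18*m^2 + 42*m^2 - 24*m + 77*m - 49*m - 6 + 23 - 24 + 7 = 24*m^2 + 4*m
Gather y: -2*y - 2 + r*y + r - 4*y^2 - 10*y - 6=r - 4*y^2 + y*(r - 12) - 8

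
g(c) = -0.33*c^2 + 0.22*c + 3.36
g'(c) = 0.22 - 0.66*c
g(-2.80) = 0.16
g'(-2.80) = 2.07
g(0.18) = 3.39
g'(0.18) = 0.10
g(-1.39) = 2.42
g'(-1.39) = 1.14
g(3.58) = -0.08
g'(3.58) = -2.14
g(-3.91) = -2.55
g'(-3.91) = 2.80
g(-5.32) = -7.15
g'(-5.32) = 3.73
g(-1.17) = 2.65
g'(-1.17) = 0.99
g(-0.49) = 3.17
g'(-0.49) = 0.54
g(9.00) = -21.39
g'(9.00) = -5.72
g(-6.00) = -9.84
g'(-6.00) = 4.18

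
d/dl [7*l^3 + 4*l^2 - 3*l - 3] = 21*l^2 + 8*l - 3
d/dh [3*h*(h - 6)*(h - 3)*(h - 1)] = 12*h^3 - 90*h^2 + 162*h - 54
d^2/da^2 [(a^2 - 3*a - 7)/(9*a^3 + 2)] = 2*(81*a^6 - 729*a^5 - 3402*a^4 - 126*a^3 + 324*a^2 + 378*a + 4)/(729*a^9 + 486*a^6 + 108*a^3 + 8)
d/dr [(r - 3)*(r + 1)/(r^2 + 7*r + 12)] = 3*(3*r^2 + 10*r - 1)/(r^4 + 14*r^3 + 73*r^2 + 168*r + 144)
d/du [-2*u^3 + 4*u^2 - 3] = 2*u*(4 - 3*u)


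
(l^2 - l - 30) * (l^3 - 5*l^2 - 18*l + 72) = l^5 - 6*l^4 - 43*l^3 + 240*l^2 + 468*l - 2160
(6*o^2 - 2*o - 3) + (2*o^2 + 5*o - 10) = 8*o^2 + 3*o - 13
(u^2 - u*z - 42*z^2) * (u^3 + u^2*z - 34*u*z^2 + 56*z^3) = u^5 - 77*u^3*z^2 + 48*u^2*z^3 + 1372*u*z^4 - 2352*z^5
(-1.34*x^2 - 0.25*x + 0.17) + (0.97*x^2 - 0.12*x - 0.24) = -0.37*x^2 - 0.37*x - 0.07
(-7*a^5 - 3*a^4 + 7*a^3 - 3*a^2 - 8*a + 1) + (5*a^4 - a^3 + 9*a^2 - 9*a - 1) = -7*a^5 + 2*a^4 + 6*a^3 + 6*a^2 - 17*a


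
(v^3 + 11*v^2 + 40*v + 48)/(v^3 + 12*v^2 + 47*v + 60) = (v + 4)/(v + 5)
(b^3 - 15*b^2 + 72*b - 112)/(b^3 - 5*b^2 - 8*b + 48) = (b - 7)/(b + 3)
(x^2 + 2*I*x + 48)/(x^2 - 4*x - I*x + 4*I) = (x^2 + 2*I*x + 48)/(x^2 - 4*x - I*x + 4*I)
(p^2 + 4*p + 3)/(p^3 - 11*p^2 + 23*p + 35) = (p + 3)/(p^2 - 12*p + 35)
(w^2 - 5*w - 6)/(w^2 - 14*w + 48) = (w + 1)/(w - 8)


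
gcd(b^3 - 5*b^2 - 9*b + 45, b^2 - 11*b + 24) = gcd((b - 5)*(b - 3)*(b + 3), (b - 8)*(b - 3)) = b - 3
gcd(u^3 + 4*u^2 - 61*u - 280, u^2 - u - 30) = u + 5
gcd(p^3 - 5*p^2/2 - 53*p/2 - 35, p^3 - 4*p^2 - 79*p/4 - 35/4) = p^2 - 9*p/2 - 35/2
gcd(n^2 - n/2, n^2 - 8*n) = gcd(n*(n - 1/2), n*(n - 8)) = n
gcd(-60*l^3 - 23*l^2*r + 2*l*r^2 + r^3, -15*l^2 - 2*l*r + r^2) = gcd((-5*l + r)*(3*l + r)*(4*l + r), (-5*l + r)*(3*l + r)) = -15*l^2 - 2*l*r + r^2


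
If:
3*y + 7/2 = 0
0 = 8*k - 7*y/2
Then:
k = -49/96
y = -7/6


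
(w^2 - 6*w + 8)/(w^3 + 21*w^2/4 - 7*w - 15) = 4*(w - 4)/(4*w^2 + 29*w + 30)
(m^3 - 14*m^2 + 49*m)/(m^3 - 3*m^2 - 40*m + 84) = m*(m - 7)/(m^2 + 4*m - 12)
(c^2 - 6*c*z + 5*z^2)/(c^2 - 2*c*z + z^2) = (-c + 5*z)/(-c + z)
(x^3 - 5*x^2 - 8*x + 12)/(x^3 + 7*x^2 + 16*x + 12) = (x^2 - 7*x + 6)/(x^2 + 5*x + 6)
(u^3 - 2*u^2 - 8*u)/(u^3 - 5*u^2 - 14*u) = (u - 4)/(u - 7)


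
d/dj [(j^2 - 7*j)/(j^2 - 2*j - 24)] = (5*j^2 - 48*j + 168)/(j^4 - 4*j^3 - 44*j^2 + 96*j + 576)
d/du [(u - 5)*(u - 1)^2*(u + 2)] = 4*u^3 - 15*u^2 - 6*u + 17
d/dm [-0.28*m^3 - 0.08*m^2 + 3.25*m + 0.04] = -0.84*m^2 - 0.16*m + 3.25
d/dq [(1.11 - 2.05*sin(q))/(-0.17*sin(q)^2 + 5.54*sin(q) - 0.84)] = (-0.3485*sin(q)^2 + 0.3774*sin(q) - 4.4274)*cos(q)/(0.0289*sin(q)^4 - 1.8836*sin(q)^3 + 30.9772*sin(q)^2 - 9.3072*sin(q) + 0.7056)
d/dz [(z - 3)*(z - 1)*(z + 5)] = 3*z^2 + 2*z - 17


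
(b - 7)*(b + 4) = b^2 - 3*b - 28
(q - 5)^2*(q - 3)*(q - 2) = q^4 - 15*q^3 + 81*q^2 - 185*q + 150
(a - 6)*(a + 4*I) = a^2 - 6*a + 4*I*a - 24*I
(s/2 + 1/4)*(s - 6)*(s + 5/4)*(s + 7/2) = s^4/2 - 3*s^3/8 - 99*s^2/8 - 613*s/32 - 105/16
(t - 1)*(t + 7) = t^2 + 6*t - 7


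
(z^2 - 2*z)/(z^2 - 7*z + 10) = z/(z - 5)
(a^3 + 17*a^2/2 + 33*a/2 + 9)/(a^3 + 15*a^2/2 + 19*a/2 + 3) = (2*a + 3)/(2*a + 1)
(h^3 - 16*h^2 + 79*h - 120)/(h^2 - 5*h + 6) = (h^2 - 13*h + 40)/(h - 2)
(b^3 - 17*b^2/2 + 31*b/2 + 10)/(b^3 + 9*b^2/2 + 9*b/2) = (2*b^3 - 17*b^2 + 31*b + 20)/(b*(2*b^2 + 9*b + 9))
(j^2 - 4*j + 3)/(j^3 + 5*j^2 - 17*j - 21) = (j - 1)/(j^2 + 8*j + 7)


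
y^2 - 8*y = y*(y - 8)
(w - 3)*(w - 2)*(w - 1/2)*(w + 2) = w^4 - 7*w^3/2 - 5*w^2/2 + 14*w - 6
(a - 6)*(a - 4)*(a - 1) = a^3 - 11*a^2 + 34*a - 24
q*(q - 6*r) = q^2 - 6*q*r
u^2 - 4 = (u - 2)*(u + 2)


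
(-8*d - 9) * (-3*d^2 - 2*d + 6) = 24*d^3 + 43*d^2 - 30*d - 54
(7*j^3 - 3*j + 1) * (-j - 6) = -7*j^4 - 42*j^3 + 3*j^2 + 17*j - 6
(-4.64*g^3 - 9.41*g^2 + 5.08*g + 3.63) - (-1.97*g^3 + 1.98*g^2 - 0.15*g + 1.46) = -2.67*g^3 - 11.39*g^2 + 5.23*g + 2.17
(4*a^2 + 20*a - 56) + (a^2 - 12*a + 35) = 5*a^2 + 8*a - 21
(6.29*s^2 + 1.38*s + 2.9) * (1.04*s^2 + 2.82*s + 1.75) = 6.5416*s^4 + 19.173*s^3 + 17.9151*s^2 + 10.593*s + 5.075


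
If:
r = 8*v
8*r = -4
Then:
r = -1/2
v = -1/16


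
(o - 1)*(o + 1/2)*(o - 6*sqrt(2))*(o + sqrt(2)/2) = o^4 - 11*sqrt(2)*o^3/2 - o^3/2 - 13*o^2/2 + 11*sqrt(2)*o^2/4 + 3*o + 11*sqrt(2)*o/4 + 3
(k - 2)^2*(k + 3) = k^3 - k^2 - 8*k + 12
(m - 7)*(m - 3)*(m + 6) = m^3 - 4*m^2 - 39*m + 126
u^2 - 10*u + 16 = (u - 8)*(u - 2)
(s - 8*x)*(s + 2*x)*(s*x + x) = s^3*x - 6*s^2*x^2 + s^2*x - 16*s*x^3 - 6*s*x^2 - 16*x^3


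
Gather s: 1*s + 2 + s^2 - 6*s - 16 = s^2 - 5*s - 14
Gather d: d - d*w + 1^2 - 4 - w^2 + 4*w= d*(1 - w) - w^2 + 4*w - 3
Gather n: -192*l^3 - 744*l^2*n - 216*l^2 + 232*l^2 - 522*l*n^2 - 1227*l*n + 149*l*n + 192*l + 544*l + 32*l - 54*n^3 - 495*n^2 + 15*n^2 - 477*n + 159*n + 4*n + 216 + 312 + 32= -192*l^3 + 16*l^2 + 768*l - 54*n^3 + n^2*(-522*l - 480) + n*(-744*l^2 - 1078*l - 314) + 560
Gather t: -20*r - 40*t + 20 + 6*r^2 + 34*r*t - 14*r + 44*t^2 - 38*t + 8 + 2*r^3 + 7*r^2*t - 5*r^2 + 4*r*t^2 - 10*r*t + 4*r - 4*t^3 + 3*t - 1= 2*r^3 + r^2 - 30*r - 4*t^3 + t^2*(4*r + 44) + t*(7*r^2 + 24*r - 75) + 27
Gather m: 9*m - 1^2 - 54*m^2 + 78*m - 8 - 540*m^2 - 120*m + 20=-594*m^2 - 33*m + 11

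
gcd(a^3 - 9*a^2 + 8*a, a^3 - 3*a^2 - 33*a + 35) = a - 1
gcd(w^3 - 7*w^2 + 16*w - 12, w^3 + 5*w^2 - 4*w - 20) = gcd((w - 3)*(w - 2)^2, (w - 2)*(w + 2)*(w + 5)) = w - 2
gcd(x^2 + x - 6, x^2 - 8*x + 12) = x - 2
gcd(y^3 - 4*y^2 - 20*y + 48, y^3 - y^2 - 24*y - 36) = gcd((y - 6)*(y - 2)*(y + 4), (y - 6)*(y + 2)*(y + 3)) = y - 6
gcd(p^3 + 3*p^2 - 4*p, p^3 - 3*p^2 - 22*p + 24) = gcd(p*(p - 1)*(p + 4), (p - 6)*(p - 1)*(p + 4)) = p^2 + 3*p - 4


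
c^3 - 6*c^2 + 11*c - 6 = (c - 3)*(c - 2)*(c - 1)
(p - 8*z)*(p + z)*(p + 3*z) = p^3 - 4*p^2*z - 29*p*z^2 - 24*z^3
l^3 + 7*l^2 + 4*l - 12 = (l - 1)*(l + 2)*(l + 6)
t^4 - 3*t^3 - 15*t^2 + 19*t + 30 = (t - 5)*(t - 2)*(t + 1)*(t + 3)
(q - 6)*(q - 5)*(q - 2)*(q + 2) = q^4 - 11*q^3 + 26*q^2 + 44*q - 120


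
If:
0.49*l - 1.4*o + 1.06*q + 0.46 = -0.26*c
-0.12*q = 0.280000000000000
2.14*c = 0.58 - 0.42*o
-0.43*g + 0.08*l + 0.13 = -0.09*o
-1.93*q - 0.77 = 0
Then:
No Solution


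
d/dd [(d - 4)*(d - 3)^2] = (d - 3)*(3*d - 11)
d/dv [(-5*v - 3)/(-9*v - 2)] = -17/(9*v + 2)^2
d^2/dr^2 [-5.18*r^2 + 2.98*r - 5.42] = -10.3600000000000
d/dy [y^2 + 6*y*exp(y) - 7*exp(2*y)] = 6*y*exp(y) + 2*y - 14*exp(2*y) + 6*exp(y)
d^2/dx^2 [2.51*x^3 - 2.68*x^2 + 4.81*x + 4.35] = 15.06*x - 5.36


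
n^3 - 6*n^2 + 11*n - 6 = (n - 3)*(n - 2)*(n - 1)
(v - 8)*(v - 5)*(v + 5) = v^3 - 8*v^2 - 25*v + 200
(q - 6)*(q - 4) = q^2 - 10*q + 24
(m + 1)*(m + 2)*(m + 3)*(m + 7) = m^4 + 13*m^3 + 53*m^2 + 83*m + 42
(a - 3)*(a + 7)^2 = a^3 + 11*a^2 + 7*a - 147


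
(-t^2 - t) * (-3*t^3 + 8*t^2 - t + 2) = 3*t^5 - 5*t^4 - 7*t^3 - t^2 - 2*t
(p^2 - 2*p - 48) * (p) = p^3 - 2*p^2 - 48*p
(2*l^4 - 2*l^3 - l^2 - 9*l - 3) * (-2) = -4*l^4 + 4*l^3 + 2*l^2 + 18*l + 6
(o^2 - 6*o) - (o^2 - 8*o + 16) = 2*o - 16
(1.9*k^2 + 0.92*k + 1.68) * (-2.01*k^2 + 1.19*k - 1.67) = -3.819*k^4 + 0.4118*k^3 - 5.455*k^2 + 0.4628*k - 2.8056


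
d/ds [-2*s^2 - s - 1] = -4*s - 1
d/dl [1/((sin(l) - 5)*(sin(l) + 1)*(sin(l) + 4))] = 3*(cos(l)^2 + 6)*cos(l)/((sin(l) - 5)^2*(sin(l) + 1)^2*(sin(l) + 4)^2)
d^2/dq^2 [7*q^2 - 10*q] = 14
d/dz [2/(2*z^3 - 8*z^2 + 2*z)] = (-3*z^2 + 8*z - 1)/(z^2*(z^2 - 4*z + 1)^2)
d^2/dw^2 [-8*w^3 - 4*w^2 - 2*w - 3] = -48*w - 8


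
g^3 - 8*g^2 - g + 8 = (g - 8)*(g - 1)*(g + 1)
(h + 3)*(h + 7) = h^2 + 10*h + 21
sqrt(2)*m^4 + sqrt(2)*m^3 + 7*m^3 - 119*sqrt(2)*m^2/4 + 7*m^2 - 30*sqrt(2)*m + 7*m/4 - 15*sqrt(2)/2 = (m + 1/2)*(m - 5*sqrt(2)/2)*(m + 6*sqrt(2))*(sqrt(2)*m + sqrt(2)/2)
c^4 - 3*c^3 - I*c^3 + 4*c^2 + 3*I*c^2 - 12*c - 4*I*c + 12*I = (c - 3)*(c - 2*I)*(c - I)*(c + 2*I)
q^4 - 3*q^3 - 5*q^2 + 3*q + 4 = (q - 4)*(q - 1)*(q + 1)^2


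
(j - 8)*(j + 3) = j^2 - 5*j - 24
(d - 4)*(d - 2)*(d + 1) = d^3 - 5*d^2 + 2*d + 8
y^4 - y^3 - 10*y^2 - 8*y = y*(y - 4)*(y + 1)*(y + 2)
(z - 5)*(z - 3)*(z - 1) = z^3 - 9*z^2 + 23*z - 15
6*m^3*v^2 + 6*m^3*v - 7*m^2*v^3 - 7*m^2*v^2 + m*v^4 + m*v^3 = v*(-6*m + v)*(-m + v)*(m*v + m)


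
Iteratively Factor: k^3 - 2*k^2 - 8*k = (k)*(k^2 - 2*k - 8) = k*(k + 2)*(k - 4)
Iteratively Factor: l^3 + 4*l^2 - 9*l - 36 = (l - 3)*(l^2 + 7*l + 12) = (l - 3)*(l + 3)*(l + 4)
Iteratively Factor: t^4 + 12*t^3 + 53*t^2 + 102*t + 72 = (t + 4)*(t^3 + 8*t^2 + 21*t + 18) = (t + 2)*(t + 4)*(t^2 + 6*t + 9) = (t + 2)*(t + 3)*(t + 4)*(t + 3)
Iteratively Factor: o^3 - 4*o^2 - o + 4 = (o - 1)*(o^2 - 3*o - 4) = (o - 4)*(o - 1)*(o + 1)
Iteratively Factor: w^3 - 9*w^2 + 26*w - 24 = (w - 2)*(w^2 - 7*w + 12) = (w - 4)*(w - 2)*(w - 3)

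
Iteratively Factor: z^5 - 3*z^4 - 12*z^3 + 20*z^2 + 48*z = (z + 2)*(z^4 - 5*z^3 - 2*z^2 + 24*z) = (z - 3)*(z + 2)*(z^3 - 2*z^2 - 8*z) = (z - 4)*(z - 3)*(z + 2)*(z^2 + 2*z) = z*(z - 4)*(z - 3)*(z + 2)*(z + 2)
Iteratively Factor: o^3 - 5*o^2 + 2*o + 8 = (o - 2)*(o^2 - 3*o - 4) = (o - 2)*(o + 1)*(o - 4)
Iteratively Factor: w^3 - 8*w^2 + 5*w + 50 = (w - 5)*(w^2 - 3*w - 10) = (w - 5)^2*(w + 2)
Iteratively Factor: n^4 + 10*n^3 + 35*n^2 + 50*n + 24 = (n + 4)*(n^3 + 6*n^2 + 11*n + 6) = (n + 3)*(n + 4)*(n^2 + 3*n + 2) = (n + 1)*(n + 3)*(n + 4)*(n + 2)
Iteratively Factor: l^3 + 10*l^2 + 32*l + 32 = (l + 4)*(l^2 + 6*l + 8) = (l + 4)^2*(l + 2)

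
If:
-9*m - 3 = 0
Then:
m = -1/3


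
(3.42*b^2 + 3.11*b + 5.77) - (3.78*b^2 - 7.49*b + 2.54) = -0.36*b^2 + 10.6*b + 3.23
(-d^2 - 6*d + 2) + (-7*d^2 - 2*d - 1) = -8*d^2 - 8*d + 1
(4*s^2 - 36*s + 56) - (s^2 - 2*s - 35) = 3*s^2 - 34*s + 91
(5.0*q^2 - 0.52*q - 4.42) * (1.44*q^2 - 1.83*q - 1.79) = 7.2*q^4 - 9.8988*q^3 - 14.3632*q^2 + 9.0194*q + 7.9118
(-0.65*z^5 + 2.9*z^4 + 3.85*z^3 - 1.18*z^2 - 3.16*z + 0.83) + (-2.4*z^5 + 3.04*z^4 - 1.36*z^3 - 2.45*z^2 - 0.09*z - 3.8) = -3.05*z^5 + 5.94*z^4 + 2.49*z^3 - 3.63*z^2 - 3.25*z - 2.97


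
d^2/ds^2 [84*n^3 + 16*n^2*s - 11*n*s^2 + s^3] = -22*n + 6*s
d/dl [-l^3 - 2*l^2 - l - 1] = -3*l^2 - 4*l - 1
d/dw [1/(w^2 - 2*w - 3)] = 2*(1 - w)/(-w^2 + 2*w + 3)^2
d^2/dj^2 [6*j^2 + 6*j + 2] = 12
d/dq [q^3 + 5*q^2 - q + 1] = 3*q^2 + 10*q - 1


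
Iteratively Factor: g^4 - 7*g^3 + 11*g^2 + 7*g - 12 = (g - 4)*(g^3 - 3*g^2 - g + 3) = (g - 4)*(g - 3)*(g^2 - 1) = (g - 4)*(g - 3)*(g - 1)*(g + 1)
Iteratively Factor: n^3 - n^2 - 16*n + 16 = (n + 4)*(n^2 - 5*n + 4) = (n - 1)*(n + 4)*(n - 4)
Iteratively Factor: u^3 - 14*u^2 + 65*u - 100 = (u - 5)*(u^2 - 9*u + 20) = (u - 5)^2*(u - 4)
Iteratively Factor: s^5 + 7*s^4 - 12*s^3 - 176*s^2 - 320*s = (s)*(s^4 + 7*s^3 - 12*s^2 - 176*s - 320) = s*(s + 4)*(s^3 + 3*s^2 - 24*s - 80) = s*(s + 4)^2*(s^2 - s - 20) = s*(s - 5)*(s + 4)^2*(s + 4)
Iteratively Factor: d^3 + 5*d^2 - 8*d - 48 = (d - 3)*(d^2 + 8*d + 16) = (d - 3)*(d + 4)*(d + 4)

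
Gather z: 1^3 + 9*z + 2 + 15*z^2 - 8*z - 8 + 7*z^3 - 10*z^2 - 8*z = 7*z^3 + 5*z^2 - 7*z - 5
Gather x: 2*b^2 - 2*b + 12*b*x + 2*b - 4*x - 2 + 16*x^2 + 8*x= 2*b^2 + 16*x^2 + x*(12*b + 4) - 2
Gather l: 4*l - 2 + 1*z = 4*l + z - 2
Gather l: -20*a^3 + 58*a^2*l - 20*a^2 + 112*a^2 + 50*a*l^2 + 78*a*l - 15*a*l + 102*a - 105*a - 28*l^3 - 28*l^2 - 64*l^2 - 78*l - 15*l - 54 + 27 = -20*a^3 + 92*a^2 - 3*a - 28*l^3 + l^2*(50*a - 92) + l*(58*a^2 + 63*a - 93) - 27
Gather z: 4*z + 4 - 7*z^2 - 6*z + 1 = -7*z^2 - 2*z + 5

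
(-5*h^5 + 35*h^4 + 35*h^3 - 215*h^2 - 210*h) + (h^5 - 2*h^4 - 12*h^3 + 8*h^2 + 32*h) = -4*h^5 + 33*h^4 + 23*h^3 - 207*h^2 - 178*h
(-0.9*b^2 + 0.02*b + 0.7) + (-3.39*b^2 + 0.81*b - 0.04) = -4.29*b^2 + 0.83*b + 0.66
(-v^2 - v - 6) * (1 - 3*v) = 3*v^3 + 2*v^2 + 17*v - 6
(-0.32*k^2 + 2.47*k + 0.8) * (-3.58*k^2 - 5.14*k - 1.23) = 1.1456*k^4 - 7.1978*k^3 - 15.1662*k^2 - 7.1501*k - 0.984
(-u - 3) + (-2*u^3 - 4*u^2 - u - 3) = -2*u^3 - 4*u^2 - 2*u - 6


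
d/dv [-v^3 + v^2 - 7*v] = -3*v^2 + 2*v - 7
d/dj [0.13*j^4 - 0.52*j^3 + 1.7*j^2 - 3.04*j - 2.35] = 0.52*j^3 - 1.56*j^2 + 3.4*j - 3.04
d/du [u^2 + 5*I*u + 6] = 2*u + 5*I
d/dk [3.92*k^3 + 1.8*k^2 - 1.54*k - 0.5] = 11.76*k^2 + 3.6*k - 1.54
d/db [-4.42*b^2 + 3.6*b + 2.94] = 3.6 - 8.84*b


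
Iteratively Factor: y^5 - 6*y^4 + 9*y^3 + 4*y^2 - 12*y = (y - 3)*(y^4 - 3*y^3 + 4*y) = (y - 3)*(y - 2)*(y^3 - y^2 - 2*y) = (y - 3)*(y - 2)^2*(y^2 + y) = (y - 3)*(y - 2)^2*(y + 1)*(y)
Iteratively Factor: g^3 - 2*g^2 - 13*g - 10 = (g + 1)*(g^2 - 3*g - 10) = (g + 1)*(g + 2)*(g - 5)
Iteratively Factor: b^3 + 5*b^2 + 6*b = (b + 3)*(b^2 + 2*b) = (b + 2)*(b + 3)*(b)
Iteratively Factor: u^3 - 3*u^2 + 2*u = (u - 2)*(u^2 - u) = u*(u - 2)*(u - 1)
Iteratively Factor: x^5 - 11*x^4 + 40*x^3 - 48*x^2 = (x - 4)*(x^4 - 7*x^3 + 12*x^2) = x*(x - 4)*(x^3 - 7*x^2 + 12*x) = x*(x - 4)^2*(x^2 - 3*x) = x*(x - 4)^2*(x - 3)*(x)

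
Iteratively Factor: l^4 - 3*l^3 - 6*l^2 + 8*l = (l)*(l^3 - 3*l^2 - 6*l + 8) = l*(l - 1)*(l^2 - 2*l - 8) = l*(l - 4)*(l - 1)*(l + 2)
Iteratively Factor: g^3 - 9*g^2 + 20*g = (g)*(g^2 - 9*g + 20) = g*(g - 4)*(g - 5)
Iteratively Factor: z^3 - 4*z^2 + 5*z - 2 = (z - 1)*(z^2 - 3*z + 2) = (z - 2)*(z - 1)*(z - 1)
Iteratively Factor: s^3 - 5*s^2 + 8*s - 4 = (s - 2)*(s^2 - 3*s + 2) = (s - 2)^2*(s - 1)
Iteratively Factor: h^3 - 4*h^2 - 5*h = (h + 1)*(h^2 - 5*h) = (h - 5)*(h + 1)*(h)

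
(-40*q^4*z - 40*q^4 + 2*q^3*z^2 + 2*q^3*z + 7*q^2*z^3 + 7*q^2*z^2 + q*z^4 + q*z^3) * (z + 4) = -40*q^4*z^2 - 200*q^4*z - 160*q^4 + 2*q^3*z^3 + 10*q^3*z^2 + 8*q^3*z + 7*q^2*z^4 + 35*q^2*z^3 + 28*q^2*z^2 + q*z^5 + 5*q*z^4 + 4*q*z^3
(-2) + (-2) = -4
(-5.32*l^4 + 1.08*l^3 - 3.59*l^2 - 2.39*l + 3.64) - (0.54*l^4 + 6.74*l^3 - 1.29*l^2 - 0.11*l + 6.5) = -5.86*l^4 - 5.66*l^3 - 2.3*l^2 - 2.28*l - 2.86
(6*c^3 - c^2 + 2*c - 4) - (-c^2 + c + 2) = 6*c^3 + c - 6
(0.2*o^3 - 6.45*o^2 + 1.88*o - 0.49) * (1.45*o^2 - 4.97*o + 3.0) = 0.29*o^5 - 10.3465*o^4 + 35.3825*o^3 - 29.4041*o^2 + 8.0753*o - 1.47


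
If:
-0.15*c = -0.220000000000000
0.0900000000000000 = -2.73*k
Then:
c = 1.47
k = -0.03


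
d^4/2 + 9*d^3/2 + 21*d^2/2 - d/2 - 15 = (d/2 + 1)*(d - 1)*(d + 3)*(d + 5)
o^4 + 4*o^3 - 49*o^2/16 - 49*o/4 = o*(o - 7/4)*(o + 7/4)*(o + 4)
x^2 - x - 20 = (x - 5)*(x + 4)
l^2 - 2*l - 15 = (l - 5)*(l + 3)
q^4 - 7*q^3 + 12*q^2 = q^2*(q - 4)*(q - 3)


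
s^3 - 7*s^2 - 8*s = s*(s - 8)*(s + 1)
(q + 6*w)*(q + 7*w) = q^2 + 13*q*w + 42*w^2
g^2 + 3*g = g*(g + 3)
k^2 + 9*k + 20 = (k + 4)*(k + 5)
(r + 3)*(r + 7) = r^2 + 10*r + 21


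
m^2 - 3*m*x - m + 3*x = (m - 1)*(m - 3*x)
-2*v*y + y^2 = y*(-2*v + y)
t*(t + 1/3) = t^2 + t/3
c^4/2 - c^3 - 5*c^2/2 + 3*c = c*(c/2 + 1)*(c - 3)*(c - 1)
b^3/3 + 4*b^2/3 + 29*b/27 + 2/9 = (b/3 + 1)*(b + 1/3)*(b + 2/3)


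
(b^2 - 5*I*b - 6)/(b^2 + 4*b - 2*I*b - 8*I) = (b - 3*I)/(b + 4)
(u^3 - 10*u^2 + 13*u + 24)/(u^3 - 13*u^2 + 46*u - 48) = (u + 1)/(u - 2)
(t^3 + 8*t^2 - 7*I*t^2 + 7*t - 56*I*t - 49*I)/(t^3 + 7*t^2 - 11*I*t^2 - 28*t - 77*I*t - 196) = (t + 1)/(t - 4*I)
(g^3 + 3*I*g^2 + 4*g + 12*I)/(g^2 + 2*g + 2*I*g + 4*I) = (g^2 + I*g + 6)/(g + 2)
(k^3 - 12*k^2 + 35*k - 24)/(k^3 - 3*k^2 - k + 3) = (k - 8)/(k + 1)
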